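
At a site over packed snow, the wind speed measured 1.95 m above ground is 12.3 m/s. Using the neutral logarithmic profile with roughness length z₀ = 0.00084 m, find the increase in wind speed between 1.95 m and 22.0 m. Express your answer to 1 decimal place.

Log law: V₂ = V₁ · ln(z₂/z₀)/ln(z₁/z₀) = 12.3 × 10.1732/7.7499 = 16.1459 m/s
ΔV = 16.1459 − 12.3 = 3.8459 m/s

3.8 m/s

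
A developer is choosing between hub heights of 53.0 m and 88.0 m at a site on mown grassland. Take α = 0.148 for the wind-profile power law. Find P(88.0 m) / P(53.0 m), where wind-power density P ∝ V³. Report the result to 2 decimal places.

1.25

Speed ratio: V_B/V_A = (z_B/z_A)^α = (88.0/53.0)^0.148 = (1.6604)^0.148 = 1.07793
Power-density ratio: P_B/P_A = (V_B/V_A)³ = (1.07793)³ = 1.25248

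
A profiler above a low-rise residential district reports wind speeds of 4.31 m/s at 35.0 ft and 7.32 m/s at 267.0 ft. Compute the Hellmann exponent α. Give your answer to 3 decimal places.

α ≈ 0.261

Power law: V₂/V₁ = (z₂/z₁)^α ⇒ α = ln(V₂/V₁) / ln(z₂/z₁)
α = ln(7.32/4.31) / ln(267.0/35.0) = ln(1.6984) / ln(7.6286)
  = 0.52967 / 2.03190 = 0.26068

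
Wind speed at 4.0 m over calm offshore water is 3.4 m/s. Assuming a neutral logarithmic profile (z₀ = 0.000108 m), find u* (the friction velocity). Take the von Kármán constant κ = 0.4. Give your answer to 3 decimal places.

Log law: V(z) = (u*/κ) · ln(z/z₀) ⇒ u* = κ · V / ln(z/z₀)
u* = 0.4 × 3.4 / ln(4.0/0.000108) = 0.4 × 3.4 / 10.5197
   = 1.3600 / 10.5197 = 0.1293 m/s

u* ≈ 0.129 m/s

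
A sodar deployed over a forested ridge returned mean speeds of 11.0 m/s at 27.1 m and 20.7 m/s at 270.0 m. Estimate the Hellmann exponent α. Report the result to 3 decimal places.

α ≈ 0.275

Power law: V₂/V₁ = (z₂/z₁)^α ⇒ α = ln(V₂/V₁) / ln(z₂/z₁)
α = ln(20.7/11.0) / ln(270.0/27.1) = ln(1.8818) / ln(9.9631)
  = 0.63224 / 2.29889 = 0.27502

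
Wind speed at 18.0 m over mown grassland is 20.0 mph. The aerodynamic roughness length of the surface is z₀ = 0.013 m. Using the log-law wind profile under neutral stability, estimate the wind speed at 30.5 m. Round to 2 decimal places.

21.46 mph

Log law: V(z) ∝ ln(z/z₀), so V₂/V₁ = ln(z₂/z₀) / ln(z₁/z₀).
ln(30.5/0.013) = 7.7605, ln(18.0/0.013) = 7.2332
V₂ = 20.0 × 7.7605/7.2332 = 20.0 × 1.0729 = 21.4582 mph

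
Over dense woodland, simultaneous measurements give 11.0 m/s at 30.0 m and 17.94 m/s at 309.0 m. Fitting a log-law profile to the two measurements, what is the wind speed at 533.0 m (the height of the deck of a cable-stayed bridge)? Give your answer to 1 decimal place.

19.6 m/s

Log law: V ∝ ln(z/z₀). From the pair, with r = V₁/V₂ = 0.61315,
ln z₀ = (ln z₁ − r·ln z₂)/(1 − r) = (3.4012 − 0.61315×5.7333)/0.38685 = -0.2953 → z₀ = 0.7443 m
V₃ = V₁ · ln(z₃/z₀)/ln(z₁/z₀) = 11.0 × 6.5738/3.6965 = 19.5623 m/s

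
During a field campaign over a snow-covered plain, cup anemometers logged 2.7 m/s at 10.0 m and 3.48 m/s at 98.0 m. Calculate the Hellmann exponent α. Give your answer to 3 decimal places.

Power law: V₂/V₁ = (z₂/z₁)^α ⇒ α = ln(V₂/V₁) / ln(z₂/z₁)
α = ln(3.48/2.7) / ln(98.0/10.0) = ln(1.2889) / ln(9.8000)
  = 0.25378 / 2.28238 = 0.11119

α ≈ 0.111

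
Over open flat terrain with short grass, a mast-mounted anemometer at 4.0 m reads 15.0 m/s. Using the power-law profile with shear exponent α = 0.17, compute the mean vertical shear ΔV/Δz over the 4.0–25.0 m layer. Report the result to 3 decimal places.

Power law: V₂ = V₁ · (z₂/z₁)^α = 15.0 × (6.2500)^0.17 = 20.4829 m/s
ΔV/Δz = (20.4829 − 15.0)/(25.0 − 4.0) = 5.4829/21.0000 = 0.26109 m/s/m

0.261 m/s/m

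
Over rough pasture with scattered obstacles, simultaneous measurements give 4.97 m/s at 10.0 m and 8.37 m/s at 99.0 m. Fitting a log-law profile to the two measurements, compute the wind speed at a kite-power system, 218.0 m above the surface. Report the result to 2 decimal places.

9.54 m/s

Log law: V ∝ ln(z/z₀). From the pair, with r = V₁/V₂ = 0.59379,
ln z₀ = (ln z₁ − r·ln z₂)/(1 − r) = (2.3026 − 0.59379×4.5951)/0.40621 = -1.0486 → z₀ = 0.3504 m
V₃ = V₁ · ln(z₃/z₀)/ln(z₁/z₀) = 4.97 × 6.4331/3.3511 = 9.5407 m/s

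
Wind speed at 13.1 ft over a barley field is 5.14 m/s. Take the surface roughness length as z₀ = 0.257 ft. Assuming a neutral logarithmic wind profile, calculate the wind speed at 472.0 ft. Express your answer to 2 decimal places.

9.83 m/s

Log law: V(z) ∝ ln(z/z₀), so V₂/V₁ = ln(z₂/z₀) / ln(z₁/z₀).
ln(472.0/0.257) = 7.5157, ln(13.1/0.257) = 3.9313
V₂ = 5.14 × 7.5157/3.9313 = 5.14 × 1.9118 = 9.8264 m/s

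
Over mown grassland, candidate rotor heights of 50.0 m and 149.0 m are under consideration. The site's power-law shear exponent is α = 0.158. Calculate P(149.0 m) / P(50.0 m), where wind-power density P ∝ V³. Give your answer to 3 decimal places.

Speed ratio: V_B/V_A = (z_B/z_A)^α = (149.0/50.0)^0.158 = (2.9800)^0.158 = 1.18830
Power-density ratio: P_B/P_A = (V_B/V_A)³ = (1.18830)³ = 1.67795

1.678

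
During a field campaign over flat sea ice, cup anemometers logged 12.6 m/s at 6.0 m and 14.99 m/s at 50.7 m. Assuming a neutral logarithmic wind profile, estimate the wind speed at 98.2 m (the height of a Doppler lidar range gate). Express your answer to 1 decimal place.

15.7 m/s

Log law: V ∝ ln(z/z₀). From the pair, with r = V₁/V₂ = 0.84056,
ln z₀ = (ln z₁ − r·ln z₂)/(1 − r) = (1.7918 − 0.84056×3.9259)/0.15944 = -9.4595 → z₀ = 0.00007795 m
V₃ = V₁ · ln(z₃/z₀)/ln(z₁/z₀) = 12.6 × 14.0465/11.2513 = 15.7303 m/s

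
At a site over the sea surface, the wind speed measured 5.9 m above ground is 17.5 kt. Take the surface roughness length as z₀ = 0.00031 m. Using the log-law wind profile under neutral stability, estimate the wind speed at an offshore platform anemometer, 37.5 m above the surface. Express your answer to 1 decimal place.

Log law: V(z) ∝ ln(z/z₀), so V₂/V₁ = ln(z₂/z₀) / ln(z₁/z₀).
ln(37.5/0.00031) = 11.7033, ln(5.9/0.00031) = 9.8539
V₂ = 17.5 × 11.7033/9.8539 = 17.5 × 1.1877 = 20.7844 kt

20.8 kt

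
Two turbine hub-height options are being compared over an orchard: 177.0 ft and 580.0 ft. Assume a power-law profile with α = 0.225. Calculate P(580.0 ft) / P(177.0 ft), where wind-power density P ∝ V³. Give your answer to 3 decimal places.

Speed ratio: V_B/V_A = (z_B/z_A)^α = (580.0/177.0)^0.225 = (3.2768)^0.225 = 1.30610
Power-density ratio: P_B/P_A = (V_B/V_A)³ = (1.30610)³ = 2.22809

2.228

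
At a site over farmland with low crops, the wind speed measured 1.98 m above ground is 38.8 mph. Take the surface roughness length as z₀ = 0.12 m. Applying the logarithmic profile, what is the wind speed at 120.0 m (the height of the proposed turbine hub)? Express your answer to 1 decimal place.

95.6 mph

Log law: V(z) ∝ ln(z/z₀), so V₂/V₁ = ln(z₂/z₀) / ln(z₁/z₀).
ln(120.0/0.12) = 6.9078, ln(1.98/0.12) = 2.8034
V₂ = 38.8 × 6.9078/2.8034 = 38.8 × 2.4641 = 95.6070 mph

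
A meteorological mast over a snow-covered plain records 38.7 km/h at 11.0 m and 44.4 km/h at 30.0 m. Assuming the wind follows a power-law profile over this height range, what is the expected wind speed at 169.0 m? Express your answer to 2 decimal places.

56.26 km/h

First find α: α = ln(V₂/V₁)/ln(z₂/z₁) = ln(44.4/38.7)/ln(30.0/11.0) = 0.13740/1.00330 = 0.1369
Extrapolate from 30.0 m to 169.0 m: V₃ = 44.4 × (169.0/30.0)^0.1369 = 44.4 × 1.2671 = 56.2598 km/h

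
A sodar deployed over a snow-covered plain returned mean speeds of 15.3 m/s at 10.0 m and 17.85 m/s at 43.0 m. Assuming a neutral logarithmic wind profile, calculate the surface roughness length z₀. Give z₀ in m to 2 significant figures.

z₀ ≈ 0.0016 m

Log law: V(z) ∝ ln(z/z₀). With r = V₁/V₂ = 15.3/17.85 = 0.85714,
r · ln(z₂/z₀) = ln(z₁/z₀) ⇒ ln z₀ = (ln z₁ − r·ln z₂)/(1 − r)
ln z₀ = (2.30259 − 0.85714×3.76120) / 0.14286 = -6.4491
z₀ = exp(-6.4491) = 0.001582 m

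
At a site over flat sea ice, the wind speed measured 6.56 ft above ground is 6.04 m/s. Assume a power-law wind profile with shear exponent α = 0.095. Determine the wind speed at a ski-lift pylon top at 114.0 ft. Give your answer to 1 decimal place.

Power-law profile: V₂ = V₁ · (z₂/z₁)^α
V₂ = 6.04 × (114.0/6.56)^0.095 = 6.04 × (17.3780)^0.095
    = 6.04 × 1.3116 = 7.9220 m/s

7.9 m/s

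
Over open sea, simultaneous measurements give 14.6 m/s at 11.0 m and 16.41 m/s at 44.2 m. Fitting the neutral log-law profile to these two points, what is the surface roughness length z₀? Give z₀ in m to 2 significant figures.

Log law: V(z) ∝ ln(z/z₀). With r = V₁/V₂ = 14.6/16.41 = 0.88970,
r · ln(z₂/z₀) = ln(z₁/z₀) ⇒ ln z₀ = (ln z₁ − r·ln z₂)/(1 − r)
ln z₀ = (2.39790 − 0.88970×3.78872) / 0.11030 = -8.8210
z₀ = exp(-8.8210) = 0.0001476 m

z₀ ≈ 0.00015 m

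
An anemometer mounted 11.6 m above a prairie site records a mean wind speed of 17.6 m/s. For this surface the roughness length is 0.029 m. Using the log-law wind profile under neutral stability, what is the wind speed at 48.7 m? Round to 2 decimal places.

Log law: V(z) ∝ ln(z/z₀), so V₂/V₁ = ln(z₂/z₀) / ln(z₁/z₀).
ln(48.7/0.029) = 7.4261, ln(11.6/0.029) = 5.9915
V₂ = 17.6 × 7.4261/5.9915 = 17.6 × 1.2395 = 21.8144 m/s

21.81 m/s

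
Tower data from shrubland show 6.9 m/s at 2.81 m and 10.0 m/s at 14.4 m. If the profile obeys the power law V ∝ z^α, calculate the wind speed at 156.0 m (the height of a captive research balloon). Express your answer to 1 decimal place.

First find α: α = ln(V₂/V₁)/ln(z₂/z₁) = ln(10.0/6.9)/ln(14.4/2.81) = 0.37106/1.63404 = 0.2271
Extrapolate from 14.4 m to 156.0 m: V₃ = 10.0 × (156.0/14.4)^0.2271 = 10.0 × 1.7178 = 17.1782 m/s

17.2 m/s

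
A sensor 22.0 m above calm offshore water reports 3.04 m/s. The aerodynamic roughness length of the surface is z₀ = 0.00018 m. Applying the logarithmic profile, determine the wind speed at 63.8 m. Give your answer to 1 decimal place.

3.3 m/s

Log law: V(z) ∝ ln(z/z₀), so V₂/V₁ = ln(z₂/z₀) / ln(z₁/z₀).
ln(63.8/0.00018) = 12.7783, ln(22.0/0.00018) = 11.7136
V₂ = 3.04 × 12.7783/11.7136 = 3.04 × 1.0909 = 3.3163 m/s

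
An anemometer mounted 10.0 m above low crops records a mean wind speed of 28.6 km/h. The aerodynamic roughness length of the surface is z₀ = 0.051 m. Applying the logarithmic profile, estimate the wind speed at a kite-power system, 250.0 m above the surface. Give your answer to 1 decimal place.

Log law: V(z) ∝ ln(z/z₀), so V₂/V₁ = ln(z₂/z₀) / ln(z₁/z₀).
ln(250.0/0.051) = 8.4974, ln(10.0/0.051) = 5.2785
V₂ = 28.6 × 8.4974/5.2785 = 28.6 × 1.6098 = 46.0405 km/h

46.0 km/h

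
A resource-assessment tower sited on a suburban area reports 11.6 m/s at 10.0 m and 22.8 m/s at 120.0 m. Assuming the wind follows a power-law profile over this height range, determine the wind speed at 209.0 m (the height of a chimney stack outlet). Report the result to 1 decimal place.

26.5 m/s

First find α: α = ln(V₂/V₁)/ln(z₂/z₁) = ln(22.8/11.6)/ln(120.0/10.0) = 0.67576/2.48491 = 0.2719
Extrapolate from 120.0 m to 209.0 m: V₃ = 22.8 × (209.0/120.0)^0.2719 = 22.8 × 1.1629 = 26.5133 m/s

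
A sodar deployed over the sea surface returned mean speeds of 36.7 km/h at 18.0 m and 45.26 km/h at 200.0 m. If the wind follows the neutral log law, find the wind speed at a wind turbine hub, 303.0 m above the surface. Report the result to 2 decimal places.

Log law: V ∝ ln(z/z₀). From the pair, with r = V₁/V₂ = 0.81087,
ln z₀ = (ln z₁ − r·ln z₂)/(1 − r) = (2.8904 − 0.81087×5.2983)/0.18913 = -7.4334 → z₀ = 0.0005912 m
V₃ = V₁ · ln(z₃/z₀)/ln(z₁/z₀) = 36.7 × 13.1471/10.3238 = 46.7368 km/h

46.74 km/h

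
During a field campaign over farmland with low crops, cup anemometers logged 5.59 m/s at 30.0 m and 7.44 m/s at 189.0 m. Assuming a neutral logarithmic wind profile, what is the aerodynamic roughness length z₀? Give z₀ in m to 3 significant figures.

Log law: V(z) ∝ ln(z/z₀). With r = V₁/V₂ = 5.59/7.44 = 0.75134,
r · ln(z₂/z₀) = ln(z₁/z₀) ⇒ ln z₀ = (ln z₁ − r·ln z₂)/(1 − r)
ln z₀ = (3.40120 − 0.75134×5.24175) / 0.24866 = -2.1602
z₀ = exp(-2.1602) = 0.1153 m

z₀ ≈ 0.115 m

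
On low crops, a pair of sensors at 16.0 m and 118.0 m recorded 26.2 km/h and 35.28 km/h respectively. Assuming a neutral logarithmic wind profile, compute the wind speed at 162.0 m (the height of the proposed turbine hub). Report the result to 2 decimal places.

36.72 km/h

Log law: V ∝ ln(z/z₀). From the pair, with r = V₁/V₂ = 0.74263,
ln z₀ = (ln z₁ − r·ln z₂)/(1 − r) = (2.7726 − 0.74263×4.7707)/0.25737 = -2.9928 → z₀ = 0.05014 m
V₃ = V₁ · ln(z₃/z₀)/ln(z₁/z₀) = 26.2 × 8.0804/5.7654 = 36.7202 km/h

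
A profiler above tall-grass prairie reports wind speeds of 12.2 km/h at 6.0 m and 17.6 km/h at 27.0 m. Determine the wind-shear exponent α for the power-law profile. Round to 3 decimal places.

Power law: V₂/V₁ = (z₂/z₁)^α ⇒ α = ln(V₂/V₁) / ln(z₂/z₁)
α = ln(17.6/12.2) / ln(27.0/6.0) = ln(1.4426) / ln(4.5000)
  = 0.36646 / 1.50408 = 0.24365

α ≈ 0.244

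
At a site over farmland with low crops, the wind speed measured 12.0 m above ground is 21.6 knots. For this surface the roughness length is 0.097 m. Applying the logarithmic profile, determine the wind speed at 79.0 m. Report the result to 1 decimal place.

30.0 knots

Log law: V(z) ∝ ln(z/z₀), so V₂/V₁ = ln(z₂/z₀) / ln(z₁/z₀).
ln(79.0/0.097) = 6.7025, ln(12.0/0.097) = 4.8180
V₂ = 21.6 × 6.7025/4.8180 = 21.6 × 1.3911 = 30.0488 knots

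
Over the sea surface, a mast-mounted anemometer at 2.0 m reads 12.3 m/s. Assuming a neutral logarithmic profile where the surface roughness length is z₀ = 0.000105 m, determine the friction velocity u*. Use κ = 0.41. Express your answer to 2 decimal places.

Log law: V(z) = (u*/κ) · ln(z/z₀) ⇒ u* = κ · V / ln(z/z₀)
u* = 0.41 × 12.3 / ln(2.0/0.000105) = 0.41 × 12.3 / 9.8547
   = 5.0430 / 9.8547 = 0.5117 m/s

u* ≈ 0.51 m/s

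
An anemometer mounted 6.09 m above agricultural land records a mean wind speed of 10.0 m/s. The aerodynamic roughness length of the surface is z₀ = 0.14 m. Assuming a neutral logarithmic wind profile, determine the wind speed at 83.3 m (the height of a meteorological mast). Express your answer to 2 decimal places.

Log law: V(z) ∝ ln(z/z₀), so V₂/V₁ = ln(z₂/z₀) / ln(z₁/z₀).
ln(83.3/0.14) = 6.3886, ln(6.09/0.14) = 3.7728
V₂ = 10.0 × 6.3886/3.7728 = 10.0 × 1.6933 = 16.9334 m/s

16.93 m/s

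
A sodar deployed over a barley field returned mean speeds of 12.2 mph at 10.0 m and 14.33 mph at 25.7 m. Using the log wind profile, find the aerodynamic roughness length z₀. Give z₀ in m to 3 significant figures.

z₀ ≈ 0.0449 m

Log law: V(z) ∝ ln(z/z₀). With r = V₁/V₂ = 12.2/14.33 = 0.85136,
r · ln(z₂/z₀) = ln(z₁/z₀) ⇒ ln z₀ = (ln z₁ − r·ln z₂)/(1 − r)
ln z₀ = (2.30259 − 0.85136×3.24649) / 0.14864 = -3.1038
z₀ = exp(-3.1038) = 0.04488 m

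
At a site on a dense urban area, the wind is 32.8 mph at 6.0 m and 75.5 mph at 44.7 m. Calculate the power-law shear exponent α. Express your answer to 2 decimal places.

α ≈ 0.42

Power law: V₂/V₁ = (z₂/z₁)^α ⇒ α = ln(V₂/V₁) / ln(z₂/z₁)
α = ln(75.5/32.8) / ln(44.7/6.0) = ln(2.3018) / ln(7.4500)
  = 0.83370 / 2.00821 = 0.41515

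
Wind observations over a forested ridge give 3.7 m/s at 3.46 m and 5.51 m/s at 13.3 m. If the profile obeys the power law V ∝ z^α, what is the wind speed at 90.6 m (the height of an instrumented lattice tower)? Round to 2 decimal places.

First find α: α = ln(V₂/V₁)/ln(z₂/z₁) = ln(5.51/3.7)/ln(13.3/3.46) = 0.39823/1.34650 = 0.2958
Extrapolate from 13.3 m to 90.6 m: V₃ = 5.51 × (90.6/13.3)^0.2958 = 5.51 × 1.7638 = 9.7184 m/s

9.72 m/s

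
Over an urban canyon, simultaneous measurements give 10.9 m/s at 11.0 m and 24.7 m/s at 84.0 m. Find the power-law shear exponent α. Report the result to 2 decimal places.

Power law: V₂/V₁ = (z₂/z₁)^α ⇒ α = ln(V₂/V₁) / ln(z₂/z₁)
α = ln(24.7/10.9) / ln(84.0/11.0) = ln(2.2661) / ln(7.6364)
  = 0.81804 / 2.03292 = 0.40240

α ≈ 0.40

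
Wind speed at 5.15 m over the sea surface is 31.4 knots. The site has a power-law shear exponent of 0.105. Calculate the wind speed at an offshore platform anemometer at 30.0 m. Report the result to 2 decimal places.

Power-law profile: V₂ = V₁ · (z₂/z₁)^α
V₂ = 31.4 × (30.0/5.15)^0.105 = 31.4 × (5.8252)^0.105
    = 31.4 × 1.2033 = 37.7822 knots

37.78 knots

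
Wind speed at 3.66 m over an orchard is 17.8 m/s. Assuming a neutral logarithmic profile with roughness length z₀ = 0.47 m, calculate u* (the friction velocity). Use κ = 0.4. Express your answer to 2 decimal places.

u* ≈ 3.47 m/s

Log law: V(z) = (u*/κ) · ln(z/z₀) ⇒ u* = κ · V / ln(z/z₀)
u* = 0.4 × 17.8 / ln(3.66/0.47) = 0.4 × 17.8 / 2.0525
   = 7.1200 / 2.0525 = 3.4690 m/s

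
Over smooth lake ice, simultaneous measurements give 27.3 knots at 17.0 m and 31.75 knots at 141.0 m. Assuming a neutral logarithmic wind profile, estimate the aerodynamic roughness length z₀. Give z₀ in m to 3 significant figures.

Log law: V(z) ∝ ln(z/z₀). With r = V₁/V₂ = 27.3/31.75 = 0.85984,
r · ln(z₂/z₀) = ln(z₁/z₀) ⇒ ln z₀ = (ln z₁ − r·ln z₂)/(1 − r)
ln z₀ = (2.83321 − 0.85984×4.94876) / 0.14016 = -10.1453
z₀ = exp(-10.1453) = 0.00003926 m

z₀ ≈ 0.0000393 m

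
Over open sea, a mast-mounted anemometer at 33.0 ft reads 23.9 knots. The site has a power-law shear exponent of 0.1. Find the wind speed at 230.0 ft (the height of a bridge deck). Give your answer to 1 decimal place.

Power-law profile: V₂ = V₁ · (z₂/z₁)^α
V₂ = 23.9 × (230.0/33.0)^0.1 = 23.9 × (6.9697)^0.1
    = 23.9 × 1.2143 = 29.0215 knots

29.0 knots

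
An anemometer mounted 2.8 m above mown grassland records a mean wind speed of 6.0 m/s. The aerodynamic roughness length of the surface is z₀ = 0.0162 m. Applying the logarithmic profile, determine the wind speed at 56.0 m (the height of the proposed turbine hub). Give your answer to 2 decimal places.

Log law: V(z) ∝ ln(z/z₀), so V₂/V₁ = ln(z₂/z₀) / ln(z₁/z₀).
ln(56.0/0.0162) = 8.1481, ln(2.8/0.0162) = 5.1524
V₂ = 6.0 × 8.1481/5.1524 = 6.0 × 1.5814 = 9.4886 m/s

9.49 m/s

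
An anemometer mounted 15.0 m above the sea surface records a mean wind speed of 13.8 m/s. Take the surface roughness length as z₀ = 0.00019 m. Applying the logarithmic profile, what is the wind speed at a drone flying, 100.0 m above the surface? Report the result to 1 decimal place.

Log law: V(z) ∝ ln(z/z₀), so V₂/V₁ = ln(z₂/z₀) / ln(z₁/z₀).
ln(100.0/0.00019) = 13.1737, ln(15.0/0.00019) = 11.2765
V₂ = 13.8 × 13.1737/11.2765 = 13.8 × 1.1682 = 16.1217 m/s

16.1 m/s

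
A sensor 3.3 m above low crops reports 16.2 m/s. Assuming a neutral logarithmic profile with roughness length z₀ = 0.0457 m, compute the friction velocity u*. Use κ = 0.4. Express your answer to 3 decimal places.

Log law: V(z) = (u*/κ) · ln(z/z₀) ⇒ u* = κ · V / ln(z/z₀)
u* = 0.4 × 16.2 / ln(3.3/0.0457) = 0.4 × 16.2 / 4.2796
   = 6.4800 / 4.2796 = 1.5142 m/s

u* ≈ 1.514 m/s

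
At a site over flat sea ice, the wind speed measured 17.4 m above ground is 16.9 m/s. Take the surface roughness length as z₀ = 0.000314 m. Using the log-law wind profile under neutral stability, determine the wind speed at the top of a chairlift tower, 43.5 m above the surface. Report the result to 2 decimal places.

Log law: V(z) ∝ ln(z/z₀), so V₂/V₁ = ln(z₂/z₀) / ln(z₁/z₀).
ln(43.5/0.000314) = 11.8389, ln(17.4/0.000314) = 10.9226
V₂ = 16.9 × 11.8389/10.9226 = 16.9 × 1.0839 = 18.3177 m/s

18.32 m/s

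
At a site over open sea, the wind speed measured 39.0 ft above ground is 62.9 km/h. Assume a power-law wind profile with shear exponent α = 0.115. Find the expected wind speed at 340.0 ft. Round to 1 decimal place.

80.7 km/h

Power-law profile: V₂ = V₁ · (z₂/z₁)^α
V₂ = 62.9 × (340.0/39.0)^0.115 = 62.9 × (8.7179)^0.115
    = 62.9 × 1.2828 = 80.6860 km/h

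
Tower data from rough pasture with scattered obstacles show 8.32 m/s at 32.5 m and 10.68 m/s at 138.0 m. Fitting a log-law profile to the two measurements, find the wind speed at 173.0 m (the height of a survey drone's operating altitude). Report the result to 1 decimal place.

11.0 m/s

Log law: V ∝ ln(z/z₀). From the pair, with r = V₁/V₂ = 0.77903,
ln z₀ = (ln z₁ − r·ln z₂)/(1 − r) = (3.4812 − 0.77903×4.9273)/0.22097 = -1.6166 → z₀ = 0.1986 m
V₃ = V₁ · ln(z₃/z₀)/ln(z₁/z₀) = 8.32 × 6.7699/5.0978 = 11.0489 m/s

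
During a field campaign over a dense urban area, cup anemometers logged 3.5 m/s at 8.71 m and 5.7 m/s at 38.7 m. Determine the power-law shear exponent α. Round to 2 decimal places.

Power law: V₂/V₁ = (z₂/z₁)^α ⇒ α = ln(V₂/V₁) / ln(z₂/z₁)
α = ln(5.7/3.5) / ln(38.7/8.71) = ln(1.6286) / ln(4.4432)
  = 0.48770 / 1.49137 = 0.32702

α ≈ 0.33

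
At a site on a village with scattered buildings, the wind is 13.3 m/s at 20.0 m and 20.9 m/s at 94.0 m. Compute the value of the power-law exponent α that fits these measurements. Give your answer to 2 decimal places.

Power law: V₂/V₁ = (z₂/z₁)^α ⇒ α = ln(V₂/V₁) / ln(z₂/z₁)
α = ln(20.9/13.3) / ln(94.0/20.0) = ln(1.5714) / ln(4.7000)
  = 0.45199 / 1.54756 = 0.29206

α ≈ 0.29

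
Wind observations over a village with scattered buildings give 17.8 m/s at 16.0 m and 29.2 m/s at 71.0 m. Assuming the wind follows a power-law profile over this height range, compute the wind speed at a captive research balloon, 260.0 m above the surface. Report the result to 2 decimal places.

44.94 m/s

First find α: α = ln(V₂/V₁)/ln(z₂/z₁) = ln(29.2/17.8)/ln(71.0/16.0) = 0.49497/1.49009 = 0.3322
Extrapolate from 71.0 m to 260.0 m: V₃ = 29.2 × (260.0/71.0)^0.3322 = 29.2 × 1.5390 = 44.9402 m/s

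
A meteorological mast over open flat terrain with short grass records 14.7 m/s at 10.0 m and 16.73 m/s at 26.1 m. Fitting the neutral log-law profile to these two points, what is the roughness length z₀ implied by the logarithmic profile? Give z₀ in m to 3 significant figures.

z₀ ≈ 0.00961 m

Log law: V(z) ∝ ln(z/z₀). With r = V₁/V₂ = 14.7/16.73 = 0.87866,
r · ln(z₂/z₀) = ln(z₁/z₀) ⇒ ln z₀ = (ln z₁ − r·ln z₂)/(1 − r)
ln z₀ = (2.30259 − 0.87866×3.26194) / 0.12134 = -4.6444
z₀ = exp(-4.6444) = 0.009615 m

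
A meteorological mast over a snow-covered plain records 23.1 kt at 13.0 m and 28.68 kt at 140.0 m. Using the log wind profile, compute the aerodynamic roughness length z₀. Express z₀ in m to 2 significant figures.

Log law: V(z) ∝ ln(z/z₀). With r = V₁/V₂ = 23.1/28.68 = 0.80544,
r · ln(z₂/z₀) = ln(z₁/z₀) ⇒ ln z₀ = (ln z₁ − r·ln z₂)/(1 − r)
ln z₀ = (2.56495 − 0.80544×4.94164) / 0.19456 = -7.2740
z₀ = exp(-7.2740) = 0.0006933 m

z₀ ≈ 0.00069 m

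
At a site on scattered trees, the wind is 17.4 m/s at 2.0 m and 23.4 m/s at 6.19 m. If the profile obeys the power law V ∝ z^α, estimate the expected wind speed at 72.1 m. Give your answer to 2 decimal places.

44.55 m/s

First find α: α = ln(V₂/V₁)/ln(z₂/z₁) = ln(23.4/17.4)/ln(6.19/2.0) = 0.29627/1.12979 = 0.2622
Extrapolate from 6.19 m to 72.1 m: V₃ = 23.4 × (72.1/6.19)^0.2622 = 23.4 × 1.9037 = 44.5470 m/s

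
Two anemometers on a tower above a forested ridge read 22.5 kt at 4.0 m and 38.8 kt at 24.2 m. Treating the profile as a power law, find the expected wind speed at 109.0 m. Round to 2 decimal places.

61.19 kt

First find α: α = ln(V₂/V₁)/ln(z₂/z₁) = ln(38.8/22.5)/ln(24.2/4.0) = 0.54490/1.80006 = 0.3027
Extrapolate from 24.2 m to 109.0 m: V₃ = 38.8 × (109.0/24.2)^0.3027 = 38.8 × 1.5771 = 61.1913 kt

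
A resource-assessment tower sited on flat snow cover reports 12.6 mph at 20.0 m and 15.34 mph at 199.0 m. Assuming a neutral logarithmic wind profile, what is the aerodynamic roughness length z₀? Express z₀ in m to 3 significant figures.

z₀ ≈ 0.000516 m

Log law: V(z) ∝ ln(z/z₀). With r = V₁/V₂ = 12.6/15.34 = 0.82138,
r · ln(z₂/z₀) = ln(z₁/z₀) ⇒ ln z₀ = (ln z₁ − r·ln z₂)/(1 − r)
ln z₀ = (2.99573 − 0.82138×5.29330) / 0.17862 = -7.5697
z₀ = exp(-7.5697) = 0.0005158 m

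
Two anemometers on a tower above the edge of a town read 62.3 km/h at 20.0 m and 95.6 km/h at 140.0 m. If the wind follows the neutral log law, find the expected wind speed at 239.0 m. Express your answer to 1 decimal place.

Log law: V ∝ ln(z/z₀). From the pair, with r = V₁/V₂ = 0.65167,
ln z₀ = (ln z₁ − r·ln z₂)/(1 − r) = (2.9957 − 0.65167×4.9416)/0.34833 = -0.6448 → z₀ = 0.5248 m
V₃ = V₁ · ln(z₃/z₀)/ln(z₁/z₀) = 62.3 × 6.1213/3.6405 = 104.7523 km/h

104.8 km/h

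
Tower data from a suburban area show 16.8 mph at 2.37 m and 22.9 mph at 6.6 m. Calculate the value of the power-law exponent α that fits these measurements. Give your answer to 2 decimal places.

Power law: V₂/V₁ = (z₂/z₁)^α ⇒ α = ln(V₂/V₁) / ln(z₂/z₁)
α = ln(22.9/16.8) / ln(6.6/2.37) = ln(1.3631) / ln(2.7848)
  = 0.30976 / 1.02418 = 0.30244

α ≈ 0.30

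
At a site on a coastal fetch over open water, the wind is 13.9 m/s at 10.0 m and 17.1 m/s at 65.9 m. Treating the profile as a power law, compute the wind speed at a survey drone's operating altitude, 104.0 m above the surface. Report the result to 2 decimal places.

First find α: α = ln(V₂/V₁)/ln(z₂/z₁) = ln(17.1/13.9)/ln(65.9/10.0) = 0.20719/1.88555 = 0.1099
Extrapolate from 65.9 m to 104.0 m: V₃ = 17.1 × (104.0/65.9)^0.1099 = 17.1 × 1.0514 = 17.9791 m/s

17.98 m/s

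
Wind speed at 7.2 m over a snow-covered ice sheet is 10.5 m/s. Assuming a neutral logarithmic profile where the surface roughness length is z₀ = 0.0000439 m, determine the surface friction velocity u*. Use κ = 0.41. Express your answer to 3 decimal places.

Log law: V(z) = (u*/κ) · ln(z/z₀) ⇒ u* = κ · V / ln(z/z₀)
u* = 0.41 × 10.5 / ln(7.2/0.0000439) = 0.41 × 10.5 / 12.0077
   = 4.3050 / 12.0077 = 0.3585 m/s

u* ≈ 0.359 m/s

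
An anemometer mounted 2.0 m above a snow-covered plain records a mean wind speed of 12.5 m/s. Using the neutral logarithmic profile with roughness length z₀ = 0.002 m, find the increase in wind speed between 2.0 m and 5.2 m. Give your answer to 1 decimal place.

Log law: V₂ = V₁ · ln(z₂/z₀)/ln(z₁/z₀) = 12.5 × 7.8633/6.9078 = 14.2291 m/s
ΔV = 14.2291 − 12.5 = 1.7291 m/s

1.7 m/s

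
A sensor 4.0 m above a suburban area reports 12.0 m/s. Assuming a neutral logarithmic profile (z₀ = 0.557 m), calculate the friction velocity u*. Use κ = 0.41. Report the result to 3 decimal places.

Log law: V(z) = (u*/κ) · ln(z/z₀) ⇒ u* = κ · V / ln(z/z₀)
u* = 0.41 × 12.0 / ln(4.0/0.557) = 0.41 × 12.0 / 1.9715
   = 4.9200 / 1.9715 = 2.4956 m/s

u* ≈ 2.496 m/s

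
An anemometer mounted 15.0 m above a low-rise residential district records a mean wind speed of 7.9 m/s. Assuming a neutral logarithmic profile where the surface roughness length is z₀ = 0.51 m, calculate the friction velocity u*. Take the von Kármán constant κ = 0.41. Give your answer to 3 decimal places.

u* ≈ 0.958 m/s

Log law: V(z) = (u*/κ) · ln(z/z₀) ⇒ u* = κ · V / ln(z/z₀)
u* = 0.41 × 7.9 / ln(15.0/0.51) = 0.41 × 7.9 / 3.3814
   = 3.2390 / 3.3814 = 0.9579 m/s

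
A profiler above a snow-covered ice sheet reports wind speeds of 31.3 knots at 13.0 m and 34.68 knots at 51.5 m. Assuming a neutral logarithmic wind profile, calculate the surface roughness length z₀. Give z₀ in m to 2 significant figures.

Log law: V(z) ∝ ln(z/z₀). With r = V₁/V₂ = 31.3/34.68 = 0.90254,
r · ln(z₂/z₀) = ln(z₁/z₀) ⇒ ln z₀ = (ln z₁ − r·ln z₂)/(1 − r)
ln z₀ = (2.56495 − 0.90254×3.94158) / 0.09746 = -10.1832
z₀ = exp(-10.1832) = 0.00003780 m

z₀ ≈ 0.000038 m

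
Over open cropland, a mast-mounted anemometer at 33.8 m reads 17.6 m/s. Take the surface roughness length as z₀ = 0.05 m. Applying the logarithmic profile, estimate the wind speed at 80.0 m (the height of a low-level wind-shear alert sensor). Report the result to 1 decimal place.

Log law: V(z) ∝ ln(z/z₀), so V₂/V₁ = ln(z₂/z₀) / ln(z₁/z₀).
ln(80.0/0.05) = 7.3778, ln(33.8/0.05) = 6.5162
V₂ = 17.6 × 7.3778/6.5162 = 17.6 × 1.1322 = 19.9271 m/s

19.9 m/s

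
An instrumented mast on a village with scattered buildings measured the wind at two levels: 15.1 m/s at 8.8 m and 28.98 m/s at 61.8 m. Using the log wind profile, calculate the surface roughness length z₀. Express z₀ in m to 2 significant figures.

z₀ ≈ 1.1 m

Log law: V(z) ∝ ln(z/z₀). With r = V₁/V₂ = 15.1/28.98 = 0.52105,
r · ln(z₂/z₀) = ln(z₁/z₀) ⇒ ln z₀ = (ln z₁ − r·ln z₂)/(1 − r)
ln z₀ = (2.17475 − 0.52105×4.12390) / 0.47895 = 0.0543
z₀ = exp(0.0543) = 1.056 m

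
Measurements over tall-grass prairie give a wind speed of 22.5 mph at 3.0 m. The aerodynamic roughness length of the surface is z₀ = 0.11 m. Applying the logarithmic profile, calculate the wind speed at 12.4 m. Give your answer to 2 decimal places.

32.16 mph

Log law: V(z) ∝ ln(z/z₀), so V₂/V₁ = ln(z₂/z₀) / ln(z₁/z₀).
ln(12.4/0.11) = 4.7250, ln(3.0/0.11) = 3.3059
V₂ = 22.5 × 4.7250/3.3059 = 22.5 × 1.4293 = 32.1583 mph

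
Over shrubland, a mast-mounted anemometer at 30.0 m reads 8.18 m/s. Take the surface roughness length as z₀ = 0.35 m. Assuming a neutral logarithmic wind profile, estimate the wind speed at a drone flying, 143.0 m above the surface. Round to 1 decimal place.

11.0 m/s

Log law: V(z) ∝ ln(z/z₀), so V₂/V₁ = ln(z₂/z₀) / ln(z₁/z₀).
ln(143.0/0.35) = 6.0127, ln(30.0/0.35) = 4.4510
V₂ = 8.18 × 6.0127/4.4510 = 8.18 × 1.3509 = 11.0500 m/s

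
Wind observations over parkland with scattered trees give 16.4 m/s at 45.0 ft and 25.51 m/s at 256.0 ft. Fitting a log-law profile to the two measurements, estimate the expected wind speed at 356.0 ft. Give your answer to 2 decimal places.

Log law: V ∝ ln(z/z₀). From the pair, with r = V₁/V₂ = 0.64289,
ln z₀ = (ln z₁ − r·ln z₂)/(1 − r) = (3.8067 − 0.64289×5.5452)/0.35711 = 0.6770 → z₀ = 1.968 ft
V₃ = V₁ · ln(z₃/z₀)/ln(z₁/z₀) = 16.4 × 5.1980/3.1297 = 27.2379 m/s

27.24 m/s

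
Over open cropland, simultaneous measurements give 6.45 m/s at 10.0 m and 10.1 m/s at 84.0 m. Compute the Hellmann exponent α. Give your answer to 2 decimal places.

α ≈ 0.21

Power law: V₂/V₁ = (z₂/z₁)^α ⇒ α = ln(V₂/V₁) / ln(z₂/z₁)
α = ln(10.1/6.45) / ln(84.0/10.0) = ln(1.5659) / ln(8.4000)
  = 0.44846 / 2.12823 = 0.21072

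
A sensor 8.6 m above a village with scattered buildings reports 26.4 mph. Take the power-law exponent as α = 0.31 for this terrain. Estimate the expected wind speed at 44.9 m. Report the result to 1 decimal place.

44.1 mph

Power-law profile: V₂ = V₁ · (z₂/z₁)^α
V₂ = 26.4 × (44.9/8.6)^0.31 = 26.4 × (5.2209)^0.31
    = 26.4 × 1.6692 = 44.0662 mph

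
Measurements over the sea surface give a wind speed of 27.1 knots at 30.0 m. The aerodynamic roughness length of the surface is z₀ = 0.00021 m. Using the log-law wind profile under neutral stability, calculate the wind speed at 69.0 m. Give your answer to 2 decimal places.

29.00 knots

Log law: V(z) ∝ ln(z/z₀), so V₂/V₁ = ln(z₂/z₀) / ln(z₁/z₀).
ln(69.0/0.00021) = 12.7025, ln(30.0/0.00021) = 11.8696
V₂ = 27.1 × 12.7025/11.8696 = 27.1 × 1.0702 = 29.0017 knots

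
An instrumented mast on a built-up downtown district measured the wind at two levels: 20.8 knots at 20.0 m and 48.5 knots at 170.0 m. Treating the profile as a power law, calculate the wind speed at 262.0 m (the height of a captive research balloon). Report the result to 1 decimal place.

First find α: α = ln(V₂/V₁)/ln(z₂/z₁) = ln(48.5/20.8)/ln(170.0/20.0) = 0.84661/2.14007 = 0.3956
Extrapolate from 170.0 m to 262.0 m: V₃ = 48.5 × (262.0/170.0)^0.3956 = 48.5 × 1.1866 = 57.5514 knots

57.6 knots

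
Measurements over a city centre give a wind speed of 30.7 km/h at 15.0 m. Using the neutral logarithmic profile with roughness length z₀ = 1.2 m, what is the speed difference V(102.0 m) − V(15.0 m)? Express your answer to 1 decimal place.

23.3 km/h

Log law: V₂ = V₁ · ln(z₂/z₀)/ln(z₁/z₀) = 30.7 × 4.4427/2.5257 = 54.0000 km/h
ΔV = 54.0000 − 30.7 = 23.3000 km/h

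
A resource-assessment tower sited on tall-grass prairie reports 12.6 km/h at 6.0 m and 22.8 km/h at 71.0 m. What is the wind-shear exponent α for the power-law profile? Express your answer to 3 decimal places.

α ≈ 0.240

Power law: V₂/V₁ = (z₂/z₁)^α ⇒ α = ln(V₂/V₁) / ln(z₂/z₁)
α = ln(22.8/12.6) / ln(71.0/6.0) = ln(1.8095) / ln(11.8333)
  = 0.59306 / 2.47092 = 0.24002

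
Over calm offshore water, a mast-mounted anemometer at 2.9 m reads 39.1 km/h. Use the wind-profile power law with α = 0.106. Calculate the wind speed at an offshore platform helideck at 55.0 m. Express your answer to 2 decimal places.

Power-law profile: V₂ = V₁ · (z₂/z₁)^α
V₂ = 39.1 × (55.0/2.9)^0.106 = 39.1 × (18.9655)^0.106
    = 39.1 × 1.3660 = 53.4123 km/h

53.41 km/h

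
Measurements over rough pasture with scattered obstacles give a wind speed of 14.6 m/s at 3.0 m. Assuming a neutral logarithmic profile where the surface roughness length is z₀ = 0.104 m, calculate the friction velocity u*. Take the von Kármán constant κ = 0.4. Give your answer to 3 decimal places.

Log law: V(z) = (u*/κ) · ln(z/z₀) ⇒ u* = κ · V / ln(z/z₀)
u* = 0.4 × 14.6 / ln(3.0/0.104) = 0.4 × 14.6 / 3.3620
   = 5.8400 / 3.3620 = 1.7371 m/s

u* ≈ 1.737 m/s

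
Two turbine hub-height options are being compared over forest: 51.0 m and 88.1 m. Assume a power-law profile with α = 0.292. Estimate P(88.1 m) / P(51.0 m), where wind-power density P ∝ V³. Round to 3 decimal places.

Speed ratio: V_B/V_A = (z_B/z_A)^α = (88.1/51.0)^0.292 = (1.7275)^0.292 = 1.17307
Power-density ratio: P_B/P_A = (V_B/V_A)³ = (1.17307)³ = 1.61424

1.614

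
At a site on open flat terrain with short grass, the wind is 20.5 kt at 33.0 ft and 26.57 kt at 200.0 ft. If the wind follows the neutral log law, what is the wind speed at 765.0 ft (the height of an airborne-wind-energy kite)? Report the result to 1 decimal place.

Log law: V ∝ ln(z/z₀). From the pair, with r = V₁/V₂ = 0.77155,
ln z₀ = (ln z₁ − r·ln z₂)/(1 − r) = (3.4965 − 0.77155×5.2983)/0.22845 = -2.5887 → z₀ = 0.07512 ft
V₃ = V₁ · ln(z₃/z₀)/ln(z₁/z₀) = 20.5 × 9.2286/6.0852 = 31.0895 kt

31.1 kt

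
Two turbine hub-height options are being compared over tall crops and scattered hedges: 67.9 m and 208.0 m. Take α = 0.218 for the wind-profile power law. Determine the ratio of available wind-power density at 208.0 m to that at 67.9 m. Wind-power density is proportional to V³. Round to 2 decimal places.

2.08

Speed ratio: V_B/V_A = (z_B/z_A)^α = (208.0/67.9)^0.218 = (3.0633)^0.218 = 1.27641
Power-density ratio: P_B/P_A = (V_B/V_A)³ = (1.27641)³ = 2.07956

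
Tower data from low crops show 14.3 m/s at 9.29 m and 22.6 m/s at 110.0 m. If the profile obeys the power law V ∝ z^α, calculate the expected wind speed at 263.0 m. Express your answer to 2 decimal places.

First find α: α = ln(V₂/V₁)/ln(z₂/z₁) = ln(22.6/14.3)/ln(110.0/9.29) = 0.45769/2.47154 = 0.1852
Extrapolate from 110.0 m to 263.0 m: V₃ = 22.6 × (263.0/110.0)^0.1852 = 22.6 × 1.1752 = 26.5590 m/s

26.56 m/s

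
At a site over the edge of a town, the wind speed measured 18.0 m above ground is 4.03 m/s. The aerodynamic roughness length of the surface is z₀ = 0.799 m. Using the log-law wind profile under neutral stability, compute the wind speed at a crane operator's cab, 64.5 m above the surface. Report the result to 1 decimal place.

5.7 m/s

Log law: V(z) ∝ ln(z/z₀), so V₂/V₁ = ln(z₂/z₀) / ln(z₁/z₀).
ln(64.5/0.799) = 4.3911, ln(18.0/0.799) = 3.1148
V₂ = 4.03 × 4.3911/3.1148 = 4.03 × 1.4098 = 5.6813 m/s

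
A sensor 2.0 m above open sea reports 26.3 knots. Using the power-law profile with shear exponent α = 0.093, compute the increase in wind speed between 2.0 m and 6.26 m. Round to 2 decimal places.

2.94 knots

Power law: V₂ = V₁ · (z₂/z₁)^α = 26.3 × (3.1300)^0.093 = 29.2443 knots
ΔV = 29.2443 − 26.3 = 2.9443 knots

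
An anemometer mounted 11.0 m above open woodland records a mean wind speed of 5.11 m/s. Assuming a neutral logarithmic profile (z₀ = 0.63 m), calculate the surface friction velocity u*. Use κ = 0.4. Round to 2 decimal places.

u* ≈ 0.71 m/s

Log law: V(z) = (u*/κ) · ln(z/z₀) ⇒ u* = κ · V / ln(z/z₀)
u* = 0.4 × 5.11 / ln(11.0/0.63) = 0.4 × 5.11 / 2.8599
   = 2.0440 / 2.8599 = 0.7147 m/s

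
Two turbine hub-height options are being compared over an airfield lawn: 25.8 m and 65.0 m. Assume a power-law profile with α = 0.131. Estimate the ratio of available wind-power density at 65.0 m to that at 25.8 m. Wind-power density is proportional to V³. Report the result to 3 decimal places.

Speed ratio: V_B/V_A = (z_B/z_A)^α = (65.0/25.8)^0.131 = (2.5194)^0.131 = 1.12868
Power-density ratio: P_B/P_A = (V_B/V_A)³ = (1.12868)³ = 1.43783

1.438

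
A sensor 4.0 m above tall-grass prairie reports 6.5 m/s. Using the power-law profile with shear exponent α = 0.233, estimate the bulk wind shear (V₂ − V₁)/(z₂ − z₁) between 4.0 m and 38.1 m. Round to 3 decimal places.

Power law: V₂ = V₁ · (z₂/z₁)^α = 6.5 × (9.5250)^0.233 = 10.9898 m/s
ΔV/Δz = (10.9898 − 6.5)/(38.1 − 4.0) = 4.4898/34.1000 = 0.13167 m/s/m

0.132 m/s/m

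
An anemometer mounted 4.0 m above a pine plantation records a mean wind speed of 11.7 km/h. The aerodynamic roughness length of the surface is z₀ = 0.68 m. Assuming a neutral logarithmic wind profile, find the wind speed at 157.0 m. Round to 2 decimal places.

35.93 km/h

Log law: V(z) ∝ ln(z/z₀), so V₂/V₁ = ln(z₂/z₀) / ln(z₁/z₀).
ln(157.0/0.68) = 5.4419, ln(4.0/0.68) = 1.7720
V₂ = 11.7 × 5.4419/1.7720 = 11.7 × 3.0711 = 35.9322 km/h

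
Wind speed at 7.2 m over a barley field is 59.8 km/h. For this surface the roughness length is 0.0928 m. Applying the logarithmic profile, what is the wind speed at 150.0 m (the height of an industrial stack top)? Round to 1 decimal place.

Log law: V(z) ∝ ln(z/z₀), so V₂/V₁ = ln(z₂/z₀) / ln(z₁/z₀).
ln(150.0/0.0928) = 7.3879, ln(7.2/0.0928) = 4.3514
V₂ = 59.8 × 7.3879/4.3514 = 59.8 × 1.6978 = 101.5306 km/h

101.5 km/h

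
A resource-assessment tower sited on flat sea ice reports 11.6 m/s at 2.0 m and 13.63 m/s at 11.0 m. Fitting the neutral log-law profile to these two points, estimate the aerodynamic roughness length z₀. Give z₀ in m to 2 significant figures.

Log law: V(z) ∝ ln(z/z₀). With r = V₁/V₂ = 11.6/13.63 = 0.85106,
r · ln(z₂/z₀) = ln(z₁/z₀) ⇒ ln z₀ = (ln z₁ − r·ln z₂)/(1 − r)
ln z₀ = (0.69315 − 0.85106×2.39790) / 0.14894 = -9.0483
z₀ = exp(-9.0483) = 0.0001176 m

z₀ ≈ 0.00012 m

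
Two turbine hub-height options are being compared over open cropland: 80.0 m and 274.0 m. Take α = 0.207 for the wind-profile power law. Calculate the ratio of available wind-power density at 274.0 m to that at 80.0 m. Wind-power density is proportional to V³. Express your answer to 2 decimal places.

Speed ratio: V_B/V_A = (z_B/z_A)^α = (274.0/80.0)^0.207 = (3.4250)^0.207 = 1.29025
Power-density ratio: P_B/P_A = (V_B/V_A)³ = (1.29025)³ = 2.14795

2.15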